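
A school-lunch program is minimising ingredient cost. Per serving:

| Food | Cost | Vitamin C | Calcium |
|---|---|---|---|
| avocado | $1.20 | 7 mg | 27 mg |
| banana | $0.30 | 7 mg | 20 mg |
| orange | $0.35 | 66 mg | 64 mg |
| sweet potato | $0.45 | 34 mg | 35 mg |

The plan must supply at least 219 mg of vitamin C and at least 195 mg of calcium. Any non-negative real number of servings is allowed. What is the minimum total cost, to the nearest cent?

$1.16

Minimising a linear cost over {vitamin C ≥ 219, calcium ≥ 195, servings ≥ 0} — the optimum is at a vertex, using one or two foods.
avocado only: max(219/7, 195/27) = 31.29 servings → $37.54.
banana only: max(219/7, 195/20) = 31.29 servings → $9.39.
orange only: max(219/66, 195/64) = 3.318 servings → $1.16.
sweet potato only: max(219/34, 195/35) = 6.441 servings → $2.90.
avocado + banana: intersection lies outside the first quadrant.
avocado + orange: the both-tight solution has a negative serving — not a feasible corner.
avocado + sweet potato with both targets exact would need a negative amount; discard.
banana + orange: the both-tight solution has a negative serving — not a feasible corner.
banana + sweet potato: intersection lies outside the first quadrant.
orange + sweet potato with both targets exact would need a negative amount; discard.
The minimum over all feasible corners is $1.16.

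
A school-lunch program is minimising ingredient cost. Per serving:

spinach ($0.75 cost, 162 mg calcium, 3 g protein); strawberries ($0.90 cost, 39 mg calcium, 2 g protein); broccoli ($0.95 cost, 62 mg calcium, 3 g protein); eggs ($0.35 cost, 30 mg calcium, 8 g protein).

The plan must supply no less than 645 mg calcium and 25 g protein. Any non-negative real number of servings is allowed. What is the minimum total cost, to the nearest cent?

This is a tiny linear program; its minimum lies at a vertex of the feasible set. List the vertices and price them.
spinach only: max(645/162, 25/3) = 8.333 servings → $6.25.
strawberries only: max(645/39, 25/2) = 16.54 servings → $14.88.
broccoli only: max(645/62, 25/3) = 10.4 servings → $9.88.
eggs only: max(645/30, 25/8) = 21.5 servings → $7.53.
spinach + strawberries with both tight: 1.522 servings and 10.22 servings → $10.34.
spinach + broccoli with both tight: 1.283 servings and 7.05 servings → $7.66.
spinach + eggs with both tight: 3.657 servings and 1.754 servings → $3.36.
strawberries + broccoli: intersection lies outside the first quadrant.
strawberries + eggs: the both-tight solution has a negative serving — not a feasible corner.
broccoli + eggs: the both-tight solution has a negative serving — not a feasible corner.
Cheapest feasible corner: $3.36.

$3.36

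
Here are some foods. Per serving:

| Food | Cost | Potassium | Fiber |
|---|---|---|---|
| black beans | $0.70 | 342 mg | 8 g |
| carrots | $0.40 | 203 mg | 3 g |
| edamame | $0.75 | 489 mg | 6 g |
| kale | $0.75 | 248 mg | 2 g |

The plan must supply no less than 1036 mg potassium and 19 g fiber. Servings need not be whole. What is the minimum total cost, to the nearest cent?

black beans only: max(1036/342, 19/8) = 3.029 servings → $2.12.
carrots only: max(1036/203, 19/3) = 6.333 servings → $2.53.
edamame only: max(1036/489, 19/6) = 3.167 servings → $2.38.
kale only: max(1036/248, 19/2) = 9.5 servings → $7.12.
black beans + carrots with both tight: 1.253 servings and 2.993 servings → $2.07.
black beans + edamame with both tight: 1.653 servings and 0.9624 servings → $1.88.
black beans + kale with both tight: 2.031 servings and 1.377 servings → $2.45.
carrots + edamame: intersection lies outside the first quadrant.
carrots + kale with both targets exact would need a negative amount; discard.
edamame + kale: the both-tight solution has a negative serving — not a feasible corner.
So the least-cost plan costs $1.88.

$1.88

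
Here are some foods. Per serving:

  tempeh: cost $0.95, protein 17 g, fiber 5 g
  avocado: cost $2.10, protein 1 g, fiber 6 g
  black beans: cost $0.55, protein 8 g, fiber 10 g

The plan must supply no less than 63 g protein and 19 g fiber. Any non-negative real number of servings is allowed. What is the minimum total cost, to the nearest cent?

With two linear requirements the optimum uses one or two foods; enumerate the corners.
tempeh only: max(63/17, 19/5) = 3.8 servings → $3.61.
avocado only: max(63/1, 19/6) = 63 servings → $132.30.
black beans only: max(63/8, 19/10) = 7.875 servings → $4.33.
tempeh + avocado with both tight: 3.701 servings and 0.08247 servings → $3.69.
tempeh + black beans with both tight: 3.677 servings and 0.06154 servings → $3.53.
avocado + black beans: the both-tight solution has a negative serving — not a feasible corner.
So the least-cost plan costs $3.53.

$3.53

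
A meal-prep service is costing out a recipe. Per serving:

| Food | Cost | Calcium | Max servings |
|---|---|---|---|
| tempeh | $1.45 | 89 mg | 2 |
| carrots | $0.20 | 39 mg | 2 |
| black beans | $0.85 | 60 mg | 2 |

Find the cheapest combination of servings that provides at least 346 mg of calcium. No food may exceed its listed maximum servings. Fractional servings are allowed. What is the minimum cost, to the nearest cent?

Cost per mg of calcium: carrots $0.0051, black beans $0.0142, tempeh $0.0163.
Take 2 servings of carrots: +78.0 mg calcium for $0.40 (total $0.40, still need 268.0 mg).
Take 2 servings of black beans: +120.0 mg calcium for $1.70 (total $2.10, still need 148.0 mg).
Take 1.663 servings of tempeh: +148.0 mg calcium for $2.41 (total $4.51, still need 0.0 mg).
Greedy by cheapest-per-mg is optimal for a single linear constraint, so the minimum cost is $4.51.

$4.51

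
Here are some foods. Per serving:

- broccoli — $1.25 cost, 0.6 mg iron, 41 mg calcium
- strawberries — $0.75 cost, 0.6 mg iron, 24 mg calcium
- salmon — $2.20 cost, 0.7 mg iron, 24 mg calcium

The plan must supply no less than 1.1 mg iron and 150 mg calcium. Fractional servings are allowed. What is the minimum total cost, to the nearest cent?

$4.57

broccoli only: max(1.1/0.6, 150/41) = 3.659 servings → $4.57.
strawberries only: max(1.1/0.6, 150/24) = 6.25 servings → $4.69.
salmon only: max(1.1/0.7, 150/24) = 6.25 servings → $13.75.
broccoli + strawberries with both targets exact would need a negative amount; discard.
broccoli + salmon: intersection lies outside the first quadrant.
strawberries + salmon with both targets exact would need a negative amount; discard.
So the least-cost plan costs $4.57.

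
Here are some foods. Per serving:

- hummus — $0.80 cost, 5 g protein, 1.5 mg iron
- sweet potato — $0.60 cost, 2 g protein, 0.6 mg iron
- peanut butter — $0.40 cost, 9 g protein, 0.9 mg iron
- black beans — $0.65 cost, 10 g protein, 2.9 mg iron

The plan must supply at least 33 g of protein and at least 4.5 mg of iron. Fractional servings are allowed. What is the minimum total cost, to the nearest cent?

$1.60

hummus only: max(33/5, 4.5/1.5) = 6.6 servings → $5.28.
sweet potato only: max(33/2, 4.5/0.6) = 16.5 servings → $9.90.
peanut butter only: max(33/9, 4.5/0.9) = 5 servings → $2.00.
black beans only: max(33/10, 4.5/2.9) = 3.3 servings → $2.15.
hummus + sweet potato (both tight): parallel constraints — no distinct corner.
hummus + peanut butter with both tight: 1.2 servings and 3 servings → $2.16.
hummus + black beans: intersection lies outside the first quadrant.
sweet potato + peanut butter with both tight: 3 servings and 3 servings → $3.00.
sweet potato + black beans with both targets exact would need a negative amount; discard.
peanut butter + black beans with both tight: 2.965 servings and 0.6316 servings → $1.60.
Cheapest feasible corner: $1.60.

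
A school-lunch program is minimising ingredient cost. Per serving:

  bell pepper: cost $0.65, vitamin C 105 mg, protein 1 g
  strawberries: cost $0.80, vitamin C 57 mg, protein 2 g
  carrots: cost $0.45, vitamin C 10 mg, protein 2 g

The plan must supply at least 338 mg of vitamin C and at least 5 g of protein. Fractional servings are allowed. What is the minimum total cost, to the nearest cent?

With two linear requirements the optimum uses one or two foods; enumerate the corners.
bell pepper only: max(338/105, 5/1) = 5 servings → $3.25.
strawberries only: max(338/57, 5/2) = 5.93 servings → $4.74.
carrots only: max(338/10, 5/2) = 33.8 servings → $15.21.
bell pepper + strawberries with both tight: 2.556 servings and 1.222 servings → $2.64.
bell pepper + carrots with both tight: 3.13 servings and 0.935 servings → $2.46.
strawberries + carrots: the both-tight solution has a negative serving — not a feasible corner.
Cheapest feasible corner: $2.46.

$2.46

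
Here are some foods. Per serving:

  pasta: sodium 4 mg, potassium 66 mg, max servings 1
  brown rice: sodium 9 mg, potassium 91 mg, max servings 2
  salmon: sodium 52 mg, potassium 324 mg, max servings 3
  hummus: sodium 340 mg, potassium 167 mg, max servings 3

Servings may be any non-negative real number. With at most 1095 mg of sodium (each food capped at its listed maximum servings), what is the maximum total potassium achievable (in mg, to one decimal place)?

1670.4 mg

Potassium per mg sodium: pasta 16.5, brown rice 10.11, salmon 6.231, hummus 0.4912.
Take 1 serving of pasta: uses 4 mg sodium, +66.0 mg potassium (running total 66.0 mg).
Take 2 servings of brown rice: uses 18 mg sodium, +182.0 mg potassium (running total 248.0 mg).
Take 3 servings of salmon: uses 156 mg sodium, +972.0 mg potassium (running total 1220.0 mg).
Take 2.697 servings of hummus: uses 917 mg sodium, +450.4 mg potassium (running total 1670.4 mg).
Greedy by best ratio exhausts the sodium allowance optimally: 1670.4 mg.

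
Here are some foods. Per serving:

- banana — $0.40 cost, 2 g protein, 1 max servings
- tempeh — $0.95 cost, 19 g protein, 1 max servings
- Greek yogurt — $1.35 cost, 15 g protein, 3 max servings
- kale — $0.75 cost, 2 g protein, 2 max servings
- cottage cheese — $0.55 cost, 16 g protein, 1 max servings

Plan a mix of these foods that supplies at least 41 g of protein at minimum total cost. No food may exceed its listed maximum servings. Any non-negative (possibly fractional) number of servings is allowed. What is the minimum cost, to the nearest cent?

$2.04

Cost per g of protein: cottage cheese $0.0344, tempeh $0.0500, Greek yogurt $0.0900, banana $0.2000, kale $0.3750.
Take 1 serving of cottage cheese: +16.0 g protein for $0.55 (total $0.55, still need 25.0 g).
Take 1 serving of tempeh: +19.0 g protein for $0.95 (total $1.50, still need 6.0 g).
Take 0.4 servings of Greek yogurt: +6.0 g protein for $0.54 (total $2.04, still need 0.0 g).
Filling from the cheapest source first is optimal under one linear minimum: $2.04.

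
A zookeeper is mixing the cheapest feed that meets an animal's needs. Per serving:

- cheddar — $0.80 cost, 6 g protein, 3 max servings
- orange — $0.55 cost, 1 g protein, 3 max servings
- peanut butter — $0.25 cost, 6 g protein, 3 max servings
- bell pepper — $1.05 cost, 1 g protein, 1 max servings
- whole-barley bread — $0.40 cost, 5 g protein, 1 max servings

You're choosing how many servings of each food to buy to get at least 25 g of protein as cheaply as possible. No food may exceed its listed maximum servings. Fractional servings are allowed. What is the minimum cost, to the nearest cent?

Cost per g of protein: peanut butter $0.0417, whole-barley bread $0.0800, cheddar $0.1333, orange $0.5500, bell pepper $1.0500.
Take 3 servings of peanut butter: +18.0 g protein for $0.75 (total $0.75, still need 7.0 g).
Take 1 serving of whole-barley bread: +5.0 g protein for $0.40 (total $1.15, still need 2.0 g).
Take 0.3333 servings of cheddar: +2.0 g protein for $0.27 (total $1.42, still need 0.0 g).
Greedy by cheapest-per-g is optimal for a single linear constraint, so the minimum cost is $1.42.

$1.42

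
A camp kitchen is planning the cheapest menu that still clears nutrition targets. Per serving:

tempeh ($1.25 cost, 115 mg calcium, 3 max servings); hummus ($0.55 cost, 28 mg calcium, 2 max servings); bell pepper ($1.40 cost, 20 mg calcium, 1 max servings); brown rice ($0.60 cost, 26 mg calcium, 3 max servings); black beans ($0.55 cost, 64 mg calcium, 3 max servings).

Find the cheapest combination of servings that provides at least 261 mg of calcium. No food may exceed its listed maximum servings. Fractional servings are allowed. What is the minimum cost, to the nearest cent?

Cost per mg of calcium: black beans $0.0086, tempeh $0.0109, hummus $0.0196, brown rice $0.0231, bell pepper $0.0700.
Take 3 servings of black beans: +192.0 mg calcium for $1.65 (total $1.65, still need 69.0 mg).
Take 0.6 servings of tempeh: +69.0 mg calcium for $0.75 (total $2.40, still need 0.0 mg).
Greedy by cheapest-per-mg is optimal for a single linear constraint, so the minimum cost is $2.40.

$2.40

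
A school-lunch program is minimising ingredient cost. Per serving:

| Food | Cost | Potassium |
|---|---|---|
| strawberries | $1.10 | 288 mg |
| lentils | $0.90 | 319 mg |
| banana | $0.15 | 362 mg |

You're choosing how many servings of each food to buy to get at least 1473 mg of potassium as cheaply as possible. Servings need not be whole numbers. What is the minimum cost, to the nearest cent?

$0.61

Cost per mg of potassium: banana $0.0004, lentils $0.0028, strawberries $0.0038.
With no serving limits, use only banana: 1473 mg / 362 mg = 4.069 servings × $0.15 = $0.61.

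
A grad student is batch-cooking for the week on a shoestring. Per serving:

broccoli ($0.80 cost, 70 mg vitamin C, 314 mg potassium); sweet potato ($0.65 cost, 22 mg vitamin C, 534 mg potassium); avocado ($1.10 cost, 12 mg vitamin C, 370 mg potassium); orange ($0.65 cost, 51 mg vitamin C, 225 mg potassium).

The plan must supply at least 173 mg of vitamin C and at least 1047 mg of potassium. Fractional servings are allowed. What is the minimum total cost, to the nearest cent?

The cheapest plan sits at a corner of the feasible region — with two constraints it uses at most two foods.
broccoli only: max(173/70, 1047/314) = 3.334 servings → $2.67.
sweet potato only: max(173/22, 1047/534) = 7.864 servings → $5.11.
avocado only: max(173/12, 1047/370) = 14.42 servings → $15.86.
orange only: max(173/51, 1047/225) = 4.653 servings → $3.02.
broccoli + sweet potato with both tight: 2.276 servings and 0.6225 servings → $2.23.
broccoli + avocado with both tight: 2.325 servings and 0.857 servings → $2.80.
broccoli + orange: the both-tight solution has a negative serving — not a feasible corner.
sweet potato + avocado with both targets exact would need a negative amount; discard.
sweet potato + orange with both tight: 0.6494 servings and 3.112 servings → $2.44.
avocado + orange with both tight: 0.895 servings and 3.182 servings → $3.05.
So the least-cost plan costs $2.23.

$2.23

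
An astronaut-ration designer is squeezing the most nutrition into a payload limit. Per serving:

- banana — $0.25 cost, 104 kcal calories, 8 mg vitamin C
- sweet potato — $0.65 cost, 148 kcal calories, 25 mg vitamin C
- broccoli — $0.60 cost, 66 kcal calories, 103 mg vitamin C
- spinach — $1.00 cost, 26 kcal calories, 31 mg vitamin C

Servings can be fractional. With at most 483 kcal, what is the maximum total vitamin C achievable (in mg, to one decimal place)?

Vitamin C per kcal: broccoli 1.561, spinach 1.192, sweet potato 0.1689, banana 0.07692.
With no serving limits, spend the whole calories allowance on broccoli: 483 kcal / 66 kcal × 103 mg = 753.8 mg.

753.8 mg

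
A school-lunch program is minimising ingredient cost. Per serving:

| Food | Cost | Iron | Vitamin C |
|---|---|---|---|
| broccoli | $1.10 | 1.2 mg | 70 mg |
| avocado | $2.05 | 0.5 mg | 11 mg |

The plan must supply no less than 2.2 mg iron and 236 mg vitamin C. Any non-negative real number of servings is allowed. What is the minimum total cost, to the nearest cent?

$3.71

With two linear requirements the optimum uses one or two foods; enumerate the corners.
broccoli only: max(2.2/1.2, 236/70) = 3.371 servings → $3.71.
avocado only: max(2.2/0.5, 236/11) = 21.45 servings → $43.98.
broccoli + avocado: intersection lies outside the first quadrant.
Cheapest feasible corner: $3.71.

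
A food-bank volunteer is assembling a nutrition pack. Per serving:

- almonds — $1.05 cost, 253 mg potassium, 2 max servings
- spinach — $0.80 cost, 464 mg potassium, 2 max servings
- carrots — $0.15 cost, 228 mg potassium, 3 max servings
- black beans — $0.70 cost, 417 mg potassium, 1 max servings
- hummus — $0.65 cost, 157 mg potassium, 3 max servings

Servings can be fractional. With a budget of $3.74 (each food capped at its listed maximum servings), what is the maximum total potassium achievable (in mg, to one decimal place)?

Potassium per dollar: carrots 1520, black beans 595.7, spinach 580, hummus 241.5, almonds 241.
Take 3 servings of carrots: spends $0.45, +684.0 mg potassium (running total 684.0 mg).
Take 1 serving of black beans: spends $0.70, +417.0 mg potassium (running total 1101.0 mg).
Take 2 servings of spinach: spends $1.60, +928.0 mg potassium (running total 2029.0 mg).
Take 1.523 servings of hummus: spends $0.99, +239.1 mg potassium (running total 2268.1 mg).
Greedy by best ratio exhausts the cost allowance optimally: 2268.1 mg.

2268.1 mg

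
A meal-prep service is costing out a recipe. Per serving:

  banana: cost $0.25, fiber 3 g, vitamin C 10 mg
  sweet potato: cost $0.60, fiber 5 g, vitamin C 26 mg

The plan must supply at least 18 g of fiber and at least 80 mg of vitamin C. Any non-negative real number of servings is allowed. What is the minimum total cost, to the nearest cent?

At the optimum either one food covers both requirements or two foods hit both targets exactly; no other combination can be cheaper.
banana only: max(18/3, 80/10) = 8 servings → $2.00.
sweet potato only: max(18/5, 80/26) = 3.6 servings → $2.16.
banana + sweet potato with both tight: 2.429 servings and 2.143 servings → $1.89.
Cheapest feasible corner: $1.89.

$1.89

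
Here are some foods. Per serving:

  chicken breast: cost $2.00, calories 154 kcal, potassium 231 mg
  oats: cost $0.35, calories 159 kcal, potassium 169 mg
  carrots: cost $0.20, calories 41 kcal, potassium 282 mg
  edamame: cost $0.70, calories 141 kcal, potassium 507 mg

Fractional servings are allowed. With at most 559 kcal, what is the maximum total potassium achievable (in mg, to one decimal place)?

3844.8 mg

Potassium per kcal: carrots 6.878, edamame 3.596, chicken breast 1.5, oats 1.063.
With no serving limits, spend the whole calories allowance on carrots: 559 kcal / 41 kcal × 282 mg = 3844.8 mg.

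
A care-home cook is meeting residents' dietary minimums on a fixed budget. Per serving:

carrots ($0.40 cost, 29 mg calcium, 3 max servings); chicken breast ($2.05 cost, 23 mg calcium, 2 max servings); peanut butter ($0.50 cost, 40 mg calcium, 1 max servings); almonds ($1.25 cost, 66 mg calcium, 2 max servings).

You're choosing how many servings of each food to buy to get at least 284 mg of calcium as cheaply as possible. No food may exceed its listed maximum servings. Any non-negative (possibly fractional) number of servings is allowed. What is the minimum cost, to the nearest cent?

$6.43

Cost per mg of calcium: peanut butter $0.0125, carrots $0.0138, almonds $0.0189, chicken breast $0.0891.
Take 1 serving of peanut butter: +40.0 mg calcium for $0.50 (total $0.50, still need 244.0 mg).
Take 3 servings of carrots: +87.0 mg calcium for $1.20 (total $1.70, still need 157.0 mg).
Take 2 servings of almonds: +132.0 mg calcium for $2.50 (total $4.20, still need 25.0 mg).
Take 1.087 servings of chicken breast: +25.0 mg calcium for $2.23 (total $6.43, still need 0.0 mg).
Filling from the cheapest source first is optimal under one linear minimum: $6.43.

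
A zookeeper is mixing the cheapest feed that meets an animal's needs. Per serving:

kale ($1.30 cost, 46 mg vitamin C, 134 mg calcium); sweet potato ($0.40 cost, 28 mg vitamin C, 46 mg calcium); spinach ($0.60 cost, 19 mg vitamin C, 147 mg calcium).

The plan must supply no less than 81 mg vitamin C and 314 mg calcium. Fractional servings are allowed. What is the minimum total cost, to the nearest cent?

Two binding constraints pin down two serving amounts, so the optimal mix uses at most two foods. The candidates are each food alone (scaled to the tighter of vitamin C/calcium) and each pair with both constraints tight.
kale only: max(81/46, 314/134) = 2.343 servings → $3.05.
sweet potato only: max(81/28, 314/46) = 6.826 servings → $2.73.
spinach only: max(81/19, 314/147) = 4.263 servings → $2.56.
kale + sweet potato: intersection lies outside the first quadrant.
kale + spinach with both tight: 1.409 servings and 0.8515 servings → $2.34.
sweet potato + spinach with both tight: 1.833 servings and 1.563 servings → $1.67.
Cheapest feasible corner: $1.67.

$1.67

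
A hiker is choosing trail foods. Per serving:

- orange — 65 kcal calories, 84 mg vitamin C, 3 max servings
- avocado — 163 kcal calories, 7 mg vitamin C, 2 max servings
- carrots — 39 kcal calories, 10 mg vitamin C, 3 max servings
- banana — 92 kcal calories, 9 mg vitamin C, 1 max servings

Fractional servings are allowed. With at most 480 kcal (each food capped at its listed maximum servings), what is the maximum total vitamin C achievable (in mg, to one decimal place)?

Vitamin C per kcal: orange 1.292, carrots 0.2564, banana 0.09783, avocado 0.04294.
Take 3 servings of orange: uses 195 kcal, +252.0 mg vitamin C (running total 252.0 mg).
Take 3 servings of carrots: uses 117 kcal, +30.0 mg vitamin C (running total 282.0 mg).
Take 1 serving of banana: uses 92 kcal, +9.0 mg vitamin C (running total 291.0 mg).
Take 0.4663 servings of avocado: uses 76 kcal, +3.3 mg vitamin C (running total 294.3 mg).
Greedy by best ratio exhausts the calories allowance optimally: 294.3 mg.

294.3 mg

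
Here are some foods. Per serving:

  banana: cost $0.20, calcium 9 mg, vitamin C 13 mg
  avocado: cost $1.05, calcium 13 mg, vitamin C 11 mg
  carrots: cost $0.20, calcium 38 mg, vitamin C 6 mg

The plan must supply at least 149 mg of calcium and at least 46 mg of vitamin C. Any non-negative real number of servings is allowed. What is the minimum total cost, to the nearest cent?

With two linear requirements the optimum uses one or two foods; enumerate the corners.
banana only: max(149/9, 46/13) = 16.56 servings → $3.31.
avocado only: max(149/13, 46/11) = 11.46 servings → $12.03.
carrots only: max(149/38, 46/6) = 7.667 servings → $1.53.
banana + avocado with both targets exact would need a negative amount; discard.
banana + carrots with both tight: 1.941 servings and 3.461 servings → $1.08.
avocado + carrots with both tight: 2.512 servings and 3.062 servings → $3.25.
The minimum over all feasible corners is $1.08.

$1.08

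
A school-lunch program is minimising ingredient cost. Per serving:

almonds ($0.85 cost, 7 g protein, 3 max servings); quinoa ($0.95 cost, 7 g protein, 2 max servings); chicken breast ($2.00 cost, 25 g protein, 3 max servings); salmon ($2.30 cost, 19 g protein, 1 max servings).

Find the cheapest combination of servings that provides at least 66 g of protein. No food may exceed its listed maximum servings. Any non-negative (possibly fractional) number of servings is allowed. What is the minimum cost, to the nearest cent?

$5.28

Cost per g of protein: chicken breast $0.0800, salmon $0.1211, almonds $0.1214, quinoa $0.1357.
Take 2.64 servings of chicken breast: +66.0 g protein for $5.28 (total $5.28, still need 0.0 g).
Greedy by cheapest-per-g is optimal for a single linear constraint, so the minimum cost is $5.28.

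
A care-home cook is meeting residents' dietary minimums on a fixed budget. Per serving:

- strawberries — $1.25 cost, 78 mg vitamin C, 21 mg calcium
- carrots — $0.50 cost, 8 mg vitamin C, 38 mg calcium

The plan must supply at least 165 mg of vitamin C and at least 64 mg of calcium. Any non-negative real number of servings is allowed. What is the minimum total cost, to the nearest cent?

$2.85

At the optimum either one food covers both requirements or two foods hit both targets exactly; no other combination can be cheaper.
strawberries only: max(165/78, 64/21) = 3.048 servings → $3.81.
carrots only: max(165/8, 64/38) = 20.62 servings → $10.31.
strawberries + carrots with both tight: 2.059 servings and 0.5461 servings → $2.85.
The minimum over all feasible corners is $2.85.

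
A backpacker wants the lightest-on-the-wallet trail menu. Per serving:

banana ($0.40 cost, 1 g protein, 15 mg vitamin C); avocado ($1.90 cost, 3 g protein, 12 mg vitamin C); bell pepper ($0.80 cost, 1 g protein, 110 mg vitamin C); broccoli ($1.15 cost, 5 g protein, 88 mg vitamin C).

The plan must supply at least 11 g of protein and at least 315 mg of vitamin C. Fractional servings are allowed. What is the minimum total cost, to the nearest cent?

With two linear requirements the optimum uses one or two foods; enumerate the corners.
banana only: max(11/1, 315/15) = 21 servings → $8.40.
avocado only: max(11/3, 315/12) = 26.25 servings → $49.88.
bell pepper only: max(11/1, 315/110) = 11 servings → $8.80.
broccoli only: max(11/5, 315/88) = 3.58 servings → $4.12.
banana + avocado: intersection lies outside the first quadrant.
banana + bell pepper with both tight: 9.421 servings and 1.579 servings → $5.03.
banana + broccoli: the both-tight solution has a negative serving — not a feasible corner.
avocado + bell pepper with both tight: 2.814 servings and 2.557 servings → $7.39.
avocado + broccoli with both targets exact would need a negative amount; discard.
bell pepper + broccoli with both tight: 1.314 servings and 1.937 servings → $3.28.
Cheapest feasible corner: $3.28.

$3.28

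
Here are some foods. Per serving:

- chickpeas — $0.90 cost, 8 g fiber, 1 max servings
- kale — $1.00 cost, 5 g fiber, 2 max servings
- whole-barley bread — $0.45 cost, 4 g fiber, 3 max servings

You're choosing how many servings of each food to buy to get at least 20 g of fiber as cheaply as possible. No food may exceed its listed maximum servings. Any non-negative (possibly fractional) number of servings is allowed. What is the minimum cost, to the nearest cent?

Cost per g of fiber: chickpeas $0.1125, whole-barley bread $0.1125, kale $0.2000.
Take 1 serving of chickpeas: +8.0 g fiber for $0.90 (total $0.90, still need 12.0 g).
Take 3 servings of whole-barley bread: +12.0 g fiber for $1.35 (total $2.25, still need 0.0 g).
Greedy by cheapest-per-g is optimal for a single linear constraint, so the minimum cost is $2.25.

$2.25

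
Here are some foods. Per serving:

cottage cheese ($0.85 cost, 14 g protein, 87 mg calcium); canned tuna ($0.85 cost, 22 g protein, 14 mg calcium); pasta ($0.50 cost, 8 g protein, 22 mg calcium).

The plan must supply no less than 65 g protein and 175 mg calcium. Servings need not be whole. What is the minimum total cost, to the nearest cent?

cottage cheese only: max(65/14, 175/87) = 4.643 servings → $3.95.
canned tuna only: max(65/22, 175/14) = 12.5 servings → $10.62.
pasta only: max(65/8, 175/22) = 8.125 servings → $4.06.
cottage cheese + canned tuna with both tight: 1.711 servings and 1.866 servings → $3.04.
cottage cheese + pasta: the both-tight solution has a negative serving — not a feasible corner.
canned tuna + pasta with both tight: 0.08065 servings and 7.903 servings → $4.02.
The minimum over all feasible corners is $3.04.

$3.04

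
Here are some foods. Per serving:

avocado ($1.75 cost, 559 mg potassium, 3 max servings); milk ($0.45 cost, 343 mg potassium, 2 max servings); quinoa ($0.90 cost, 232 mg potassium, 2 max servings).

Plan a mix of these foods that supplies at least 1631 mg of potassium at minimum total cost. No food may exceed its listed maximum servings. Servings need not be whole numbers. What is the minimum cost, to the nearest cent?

Cost per mg of potassium: milk $0.0013, avocado $0.0031, quinoa $0.0039.
Take 2 servings of milk: +686.0 mg potassium for $0.90 (total $0.90, still need 945.0 mg).
Take 1.691 servings of avocado: +945.0 mg potassium for $2.96 (total $3.86, still need 0.0 mg).
Greedy by cheapest-per-mg is optimal for a single linear constraint, so the minimum cost is $3.86.

$3.86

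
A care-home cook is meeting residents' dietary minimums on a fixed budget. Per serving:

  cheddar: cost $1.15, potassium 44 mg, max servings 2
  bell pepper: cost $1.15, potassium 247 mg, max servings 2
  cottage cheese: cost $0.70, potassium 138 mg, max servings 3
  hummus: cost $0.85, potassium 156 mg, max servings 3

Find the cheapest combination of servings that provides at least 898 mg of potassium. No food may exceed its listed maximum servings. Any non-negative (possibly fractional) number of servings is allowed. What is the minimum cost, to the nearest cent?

$4.35

Cost per mg of potassium: bell pepper $0.0047, cottage cheese $0.0051, hummus $0.0054, cheddar $0.0261.
Take 2 servings of bell pepper: +494.0 mg potassium for $2.30 (total $2.30, still need 404.0 mg).
Take 2.928 servings of cottage cheese: +404.0 mg potassium for $2.05 (total $4.35, still need 0.0 mg).
Filling from the cheapest source first is optimal under one linear minimum: $4.35.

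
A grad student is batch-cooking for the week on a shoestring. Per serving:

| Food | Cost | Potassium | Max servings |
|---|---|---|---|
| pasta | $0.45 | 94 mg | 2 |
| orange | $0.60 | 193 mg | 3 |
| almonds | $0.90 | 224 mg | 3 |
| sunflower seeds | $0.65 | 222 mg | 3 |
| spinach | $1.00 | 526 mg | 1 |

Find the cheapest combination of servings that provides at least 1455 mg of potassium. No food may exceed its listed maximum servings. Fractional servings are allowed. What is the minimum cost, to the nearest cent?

$3.77

Cost per mg of potassium: spinach $0.0019, sunflower seeds $0.0029, orange $0.0031, almonds $0.0040, pasta $0.0048.
Take 1 serving of spinach: +526.0 mg potassium for $1.00 (total $1.00, still need 929.0 mg).
Take 3 servings of sunflower seeds: +666.0 mg potassium for $1.95 (total $2.95, still need 263.0 mg).
Take 1.363 servings of orange: +263.0 mg potassium for $0.82 (total $3.77, still need 0.0 mg).
Filling from the cheapest source first is optimal under one linear minimum: $3.77.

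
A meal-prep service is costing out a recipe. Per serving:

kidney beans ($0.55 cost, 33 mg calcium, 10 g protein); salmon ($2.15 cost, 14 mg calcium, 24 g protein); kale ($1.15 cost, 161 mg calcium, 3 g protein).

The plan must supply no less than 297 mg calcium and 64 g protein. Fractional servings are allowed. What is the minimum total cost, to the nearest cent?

For a min-cost LP with two ≥-constraints, a basic feasible solution has at most two positive variables.
kidney beans only: max(297/33, 64/10) = 9 servings → $4.95.
salmon only: max(297/14, 64/24) = 21.21 servings → $45.61.
kale only: max(297/161, 64/3) = 21.33 servings → $24.53.
kidney beans + salmon with both targets exact would need a negative amount; discard.
kidney beans + kale with both tight: 6.23 servings and 0.5678 servings → $4.08.
salmon + kale with both tight: 2.463 servings and 1.631 servings → $7.17.
Cheapest feasible corner: $4.08.

$4.08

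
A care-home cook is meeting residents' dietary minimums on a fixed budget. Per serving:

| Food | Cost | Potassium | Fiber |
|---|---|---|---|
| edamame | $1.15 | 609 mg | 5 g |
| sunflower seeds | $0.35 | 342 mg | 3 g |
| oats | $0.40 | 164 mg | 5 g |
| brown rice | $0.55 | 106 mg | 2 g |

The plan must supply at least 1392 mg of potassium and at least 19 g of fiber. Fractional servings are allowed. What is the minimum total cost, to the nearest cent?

$1.87

With two linear requirements the optimum uses one or two foods; enumerate the corners.
edamame only: max(1392/609, 19/5) = 3.8 servings → $4.37.
sunflower seeds only: max(1392/342, 19/3) = 6.333 servings → $2.22.
oats only: max(1392/164, 19/5) = 8.488 servings → $3.40.
brown rice only: max(1392/106, 19/2) = 13.13 servings → $7.22.
edamame + sunflower seeds: intersection lies outside the first quadrant.
edamame + oats with both tight: 1.728 servings and 2.072 servings → $2.82.
edamame + brown rice with both tight: 1.119 servings and 6.702 servings → $4.97.
sunflower seeds + oats with both tight: 3.156 servings and 1.906 servings → $1.87.
sunflower seeds + brown rice with both tight: 2.104 servings and 6.344 servings → $4.23.
oats + brown rice with both targets exact would need a negative amount; discard.
The minimum over all feasible corners is $1.87.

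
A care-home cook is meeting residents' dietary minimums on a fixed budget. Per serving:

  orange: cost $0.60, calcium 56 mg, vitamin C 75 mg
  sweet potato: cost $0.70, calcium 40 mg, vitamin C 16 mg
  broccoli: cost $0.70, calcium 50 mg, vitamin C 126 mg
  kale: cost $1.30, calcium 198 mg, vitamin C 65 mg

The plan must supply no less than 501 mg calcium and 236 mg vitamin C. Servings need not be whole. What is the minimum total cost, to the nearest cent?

$3.53

At the optimum either one food covers both requirements or two foods hit both targets exactly; no other combination can be cheaper.
orange only: max(501/56, 236/75) = 8.946 servings → $5.37.
sweet potato only: max(501/40, 236/16) = 14.75 servings → $10.32.
broccoli only: max(501/50, 236/126) = 10.02 servings → $7.01.
kale only: max(501/198, 236/65) = 3.631 servings → $4.72.
orange + sweet potato with both tight: 0.6768 servings and 11.58 servings → $8.51.
orange + broccoli: the both-tight solution has a negative serving — not a feasible corner.
orange + kale with both tight: 1.263 servings and 2.173 servings → $3.58.
sweet potato + broccoli with both tight: 12.11 servings and 0.3358 servings → $8.71.
sweet potato + kale with both targets exact would need a negative amount; discard.
broccoli + kale with both tight: 0.6527 servings and 2.365 servings → $3.53.
The minimum over all feasible corners is $3.53.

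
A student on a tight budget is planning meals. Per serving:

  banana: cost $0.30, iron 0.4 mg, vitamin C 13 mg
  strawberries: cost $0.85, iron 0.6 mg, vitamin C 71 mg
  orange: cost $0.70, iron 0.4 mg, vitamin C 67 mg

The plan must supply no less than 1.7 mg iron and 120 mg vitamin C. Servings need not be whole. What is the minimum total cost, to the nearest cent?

$1.75

A basic optimal solution has at most two foods positive. Try each food alone and each pair with both targets met exactly.
banana only: max(1.7/0.4, 120/13) = 9.231 servings → $2.77.
strawberries only: max(1.7/0.6, 120/71) = 2.833 servings → $2.41.
orange only: max(1.7/0.4, 120/67) = 4.25 servings → $2.98.
banana + strawberries with both tight: 2.364 servings and 1.257 servings → $1.78.
banana + orange with both tight: 3.051 servings and 1.199 servings → $1.75.
strawberries + orange: the both-tight solution has a negative serving — not a feasible corner.
The minimum over all feasible corners is $1.75.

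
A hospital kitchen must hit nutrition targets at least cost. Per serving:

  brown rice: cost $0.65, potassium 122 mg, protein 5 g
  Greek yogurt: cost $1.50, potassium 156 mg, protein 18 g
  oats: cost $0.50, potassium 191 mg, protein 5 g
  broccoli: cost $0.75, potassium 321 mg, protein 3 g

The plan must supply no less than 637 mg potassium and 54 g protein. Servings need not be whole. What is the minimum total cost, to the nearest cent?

$4.60

Check every corner: each single food scaled to meet both minima, and each pair solved so both constraints bind.
brown rice only: max(637/122, 54/5) = 10.8 servings → $7.02.
Greek yogurt only: max(637/156, 54/18) = 4.083 servings → $6.12.
oats only: max(637/191, 54/5) = 10.8 servings → $5.40.
broccoli only: max(637/321, 54/3) = 18 servings → $13.50.
brown rice + Greek yogurt with both tight: 2.148 servings and 2.403 servings → $5.00.
brown rice + oats: intersection lies outside the first quadrant.
brown rice + broccoli with both targets exact would need a negative amount; discard.
Greek yogurt + oats with both tight: 2.682 servings and 1.144 servings → $4.60.
Greek yogurt + broccoli with both tight: 2.905 servings and 0.5729 servings → $4.79.
oats + broccoli: intersection lies outside the first quadrant.
The minimum over all feasible corners is $4.60.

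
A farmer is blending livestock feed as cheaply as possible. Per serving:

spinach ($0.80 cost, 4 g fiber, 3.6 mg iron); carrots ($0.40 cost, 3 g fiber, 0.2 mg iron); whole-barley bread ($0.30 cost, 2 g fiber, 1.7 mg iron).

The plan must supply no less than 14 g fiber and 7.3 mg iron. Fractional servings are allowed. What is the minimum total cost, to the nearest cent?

Minimising a linear cost over {fiber ≥ 14, iron ≥ 7.3, servings ≥ 0} — the optimum is at a vertex, using one or two foods.
spinach only: max(14/4, 7.3/3.6) = 3.5 servings → $2.80.
carrots only: max(14/3, 7.3/0.2) = 36.5 servings → $14.60.
whole-barley bread only: max(14/2, 7.3/1.7) = 7 servings → $2.10.
spinach + carrots with both tight: 1.91 servings and 2.12 servings → $2.38.
spinach + whole-barley bread: intersection lies outside the first quadrant.
carrots + whole-barley bread with both tight: 1.957 servings and 4.064 servings → $2.00.
So the least-cost plan costs $2.00.

$2.00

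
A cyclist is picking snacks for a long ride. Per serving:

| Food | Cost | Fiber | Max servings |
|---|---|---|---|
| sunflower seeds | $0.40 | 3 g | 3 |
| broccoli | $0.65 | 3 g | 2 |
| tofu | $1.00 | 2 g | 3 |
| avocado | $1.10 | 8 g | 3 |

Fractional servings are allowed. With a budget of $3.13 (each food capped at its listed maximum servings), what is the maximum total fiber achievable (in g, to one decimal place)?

23.0 g

Fiber per dollar: sunflower seeds 7.5, avocado 7.273, broccoli 4.615, tofu 2.
Take 3 servings of sunflower seeds: spends $1.20, +9.0 g fiber (running total 9.0 g).
Take 1.755 servings of avocado: spends $1.93, +14.0 g fiber (running total 23.0 g).
Greedy by best ratio exhausts the cost allowance optimally: 23.0 g.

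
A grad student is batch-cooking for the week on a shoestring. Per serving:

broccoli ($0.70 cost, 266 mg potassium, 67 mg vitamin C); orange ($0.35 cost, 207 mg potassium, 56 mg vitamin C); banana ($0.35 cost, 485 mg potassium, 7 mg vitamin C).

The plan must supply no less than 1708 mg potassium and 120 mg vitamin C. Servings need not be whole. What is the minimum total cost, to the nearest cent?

Two binding constraints pin down two serving amounts, so the optimal mix uses at most two foods. The candidates are each food alone (scaled to the tighter of potassium/vitamin C) and each pair with both constraints tight.
broccoli only: max(1708/266, 120/67) = 6.421 servings → $4.49.
orange only: max(1708/207, 120/56) = 8.251 servings → $2.89.
banana only: max(1708/485, 120/7) = 17.14 servings → $6.00.
broccoli + orange with both targets exact would need a negative amount; discard.
broccoli + banana with both tight: 1.51 servings and 2.694 servings → $2.00.
orange + banana with both tight: 1.799 servings and 2.754 servings → $1.59.
The minimum over all feasible corners is $1.59.

$1.59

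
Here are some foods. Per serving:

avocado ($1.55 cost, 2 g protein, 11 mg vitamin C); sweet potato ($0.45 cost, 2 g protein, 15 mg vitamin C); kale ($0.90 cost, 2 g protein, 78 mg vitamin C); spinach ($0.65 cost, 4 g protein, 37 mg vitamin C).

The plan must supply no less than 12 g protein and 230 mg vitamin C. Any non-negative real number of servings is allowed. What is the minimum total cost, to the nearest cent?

The cheapest plan sits at a corner of the feasible region — with two constraints it uses at most two foods.
avocado only: max(12/2, 230/11) = 20.91 servings → $32.41.
sweet potato only: max(12/2, 230/15) = 15.33 servings → $6.90.
kale only: max(12/2, 230/78) = 6 servings → $5.40.
spinach only: max(12/4, 230/37) = 6.216 servings → $4.04.
avocado + sweet potato: the both-tight solution has a negative serving — not a feasible corner.
avocado + kale with both tight: 3.552 servings and 2.448 servings → $7.71.
avocado + spinach with both targets exact would need a negative amount; discard.
sweet potato + kale with both tight: 3.778 servings and 2.222 servings → $3.70.
sweet potato + spinach: intersection lies outside the first quadrant.
kale + spinach with both tight: 2 servings and 2 servings → $3.10.
The minimum over all feasible corners is $3.10.

$3.10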